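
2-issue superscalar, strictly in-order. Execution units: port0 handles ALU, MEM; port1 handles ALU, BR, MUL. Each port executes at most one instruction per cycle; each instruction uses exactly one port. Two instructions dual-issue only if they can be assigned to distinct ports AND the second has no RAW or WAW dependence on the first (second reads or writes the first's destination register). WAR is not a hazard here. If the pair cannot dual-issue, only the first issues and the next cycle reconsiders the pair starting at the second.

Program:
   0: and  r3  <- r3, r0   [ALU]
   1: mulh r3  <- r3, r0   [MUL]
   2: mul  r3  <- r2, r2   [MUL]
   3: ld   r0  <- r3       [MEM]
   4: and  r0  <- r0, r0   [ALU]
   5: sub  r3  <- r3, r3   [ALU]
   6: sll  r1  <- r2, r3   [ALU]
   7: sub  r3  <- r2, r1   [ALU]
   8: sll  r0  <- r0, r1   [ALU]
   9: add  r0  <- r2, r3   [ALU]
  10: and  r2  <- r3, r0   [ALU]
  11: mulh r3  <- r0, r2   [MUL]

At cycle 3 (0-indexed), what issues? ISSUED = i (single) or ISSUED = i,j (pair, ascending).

c0: i0 and  RAW+WAW r3
c1: i1 mulh  no-port MUL/MUL
c2: i2 mul  RAW r3
c3: i3 ld  RAW+WAW r0
c4: i4+i5 and/sub  dual
c5: i6 sll  RAW r1
c6: i7+i8 sub/sll  dual
c7: i9 add  RAW r0
c8: i10 and  RAW r2
c9: i11 mulh  tail

ISSUED = 3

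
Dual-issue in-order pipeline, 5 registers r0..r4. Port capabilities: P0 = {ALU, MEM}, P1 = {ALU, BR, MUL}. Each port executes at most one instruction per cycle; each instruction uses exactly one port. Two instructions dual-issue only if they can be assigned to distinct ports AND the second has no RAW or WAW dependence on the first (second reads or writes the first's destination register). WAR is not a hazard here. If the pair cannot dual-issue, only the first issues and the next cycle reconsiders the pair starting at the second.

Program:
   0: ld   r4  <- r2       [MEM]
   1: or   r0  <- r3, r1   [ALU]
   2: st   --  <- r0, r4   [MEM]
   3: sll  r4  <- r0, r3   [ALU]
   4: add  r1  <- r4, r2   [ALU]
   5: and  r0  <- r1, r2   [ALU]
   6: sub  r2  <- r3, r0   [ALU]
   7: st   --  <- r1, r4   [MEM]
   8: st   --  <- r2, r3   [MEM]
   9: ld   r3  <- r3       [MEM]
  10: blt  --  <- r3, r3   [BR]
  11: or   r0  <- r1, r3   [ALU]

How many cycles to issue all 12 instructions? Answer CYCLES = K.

  cy0 -> i0/i1 (ld or) dual
  cy1 -> i2/i3 (st sll) dual
  cy2 -> i4 (add) RAW r1
  cy3 -> i5 (and) RAW r0
  cy4 -> i6/i7 (sub st) dual
  cy5 -> i8 (st) no-port MEM/MEM
  cy6 -> i9 (ld) RAW r3
  cy7 -> i10/i11 (blt or) dual

CYCLES = 8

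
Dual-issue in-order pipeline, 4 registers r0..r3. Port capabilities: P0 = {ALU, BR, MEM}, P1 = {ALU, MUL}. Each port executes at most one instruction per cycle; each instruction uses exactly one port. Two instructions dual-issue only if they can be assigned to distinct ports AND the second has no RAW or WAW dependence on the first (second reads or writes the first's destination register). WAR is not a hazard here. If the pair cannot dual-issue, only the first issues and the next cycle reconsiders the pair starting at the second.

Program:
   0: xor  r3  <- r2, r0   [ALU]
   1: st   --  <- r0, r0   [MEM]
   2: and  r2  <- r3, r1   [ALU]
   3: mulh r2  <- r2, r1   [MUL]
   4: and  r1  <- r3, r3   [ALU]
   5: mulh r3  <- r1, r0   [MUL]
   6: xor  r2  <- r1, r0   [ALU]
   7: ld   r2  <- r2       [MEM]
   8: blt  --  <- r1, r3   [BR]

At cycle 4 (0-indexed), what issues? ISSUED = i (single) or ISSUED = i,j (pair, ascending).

t=0 i0/i1:xor st ; dual
t=1 i2:and ; RAW+WAW r2
t=2 i3/i4:mulh and ; dual
t=3 i5/i6:mulh xor ; dual
t=4 i7:ld ; no-port MEM/BR
t=5 i8:blt ; tail

ISSUED = 7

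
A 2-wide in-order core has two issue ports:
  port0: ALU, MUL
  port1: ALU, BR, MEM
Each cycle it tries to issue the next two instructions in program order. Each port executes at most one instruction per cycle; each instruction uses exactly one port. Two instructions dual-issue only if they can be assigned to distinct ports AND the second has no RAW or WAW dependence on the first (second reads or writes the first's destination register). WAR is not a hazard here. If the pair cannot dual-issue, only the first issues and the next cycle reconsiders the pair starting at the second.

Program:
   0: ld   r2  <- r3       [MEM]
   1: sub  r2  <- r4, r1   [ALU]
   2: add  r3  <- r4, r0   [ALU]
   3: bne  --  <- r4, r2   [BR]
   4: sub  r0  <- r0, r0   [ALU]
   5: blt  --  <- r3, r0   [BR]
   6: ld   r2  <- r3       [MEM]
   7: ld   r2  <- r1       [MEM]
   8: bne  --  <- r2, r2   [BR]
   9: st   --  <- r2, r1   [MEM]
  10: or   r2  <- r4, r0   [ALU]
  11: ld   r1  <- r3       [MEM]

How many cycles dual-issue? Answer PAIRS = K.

PAIRS = 3

  cy0 -> i0 (ld.MEM) WAW r2
  cy1 -> i1+i2 (sub.ALU;add.ALU) pair
  cy2 -> i3+i4 (bne.BR;sub.ALU) pair
  cy3 -> i5 (blt.BR) no-port BR/MEM
  cy4 -> i6 (ld.MEM) no-port MEM/MEM
  cy5 -> i7 (ld.MEM) no-port MEM/BR
  cy6 -> i8 (bne.BR) no-port BR/MEM
  cy7 -> i9+i10 (st.MEM;or.ALU) pair
  cy8 -> i11 (ld.MEM) tail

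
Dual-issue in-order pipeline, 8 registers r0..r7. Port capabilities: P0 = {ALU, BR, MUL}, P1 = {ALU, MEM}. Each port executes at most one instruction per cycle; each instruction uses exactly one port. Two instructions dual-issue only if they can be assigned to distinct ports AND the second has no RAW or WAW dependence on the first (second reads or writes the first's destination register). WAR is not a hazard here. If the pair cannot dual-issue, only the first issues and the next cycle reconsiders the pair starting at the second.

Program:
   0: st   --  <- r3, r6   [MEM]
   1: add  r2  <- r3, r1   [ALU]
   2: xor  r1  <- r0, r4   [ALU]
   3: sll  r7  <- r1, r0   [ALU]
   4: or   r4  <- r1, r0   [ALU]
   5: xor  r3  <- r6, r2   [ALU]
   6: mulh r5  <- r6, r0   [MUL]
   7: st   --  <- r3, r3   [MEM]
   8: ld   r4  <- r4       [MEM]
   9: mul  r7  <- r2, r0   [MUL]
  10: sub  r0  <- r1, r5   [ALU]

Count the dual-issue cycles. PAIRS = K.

PAIRS = 4

0. st/add @i0+i1  | pair
1. xor @i2  | RAW r1
2. sll/or @i3+i4  | pair
3. xor/mulh @i5+i6  | pair
4. st @i7  | no-port MEM/MEM
5. ld/mul @i8+i9  | pair
6. sub @i10  | tail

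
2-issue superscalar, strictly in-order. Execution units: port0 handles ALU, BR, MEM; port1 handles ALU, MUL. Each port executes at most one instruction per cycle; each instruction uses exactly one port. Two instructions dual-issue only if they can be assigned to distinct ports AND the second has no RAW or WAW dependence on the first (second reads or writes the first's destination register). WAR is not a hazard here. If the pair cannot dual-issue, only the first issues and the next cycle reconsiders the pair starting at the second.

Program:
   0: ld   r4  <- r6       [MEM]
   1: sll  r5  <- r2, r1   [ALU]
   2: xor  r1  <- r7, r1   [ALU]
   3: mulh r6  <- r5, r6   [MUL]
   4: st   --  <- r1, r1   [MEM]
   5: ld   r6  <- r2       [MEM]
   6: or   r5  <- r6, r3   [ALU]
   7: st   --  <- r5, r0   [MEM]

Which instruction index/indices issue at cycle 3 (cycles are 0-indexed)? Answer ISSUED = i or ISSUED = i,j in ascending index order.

c0: i0+i1 ld/sll  dual
c1: i2+i3 xor/mulh  dual
c2: i4 st  no-port MEM/MEM
c3: i5 ld  RAW r6
c4: i6 or  RAW r5
c5: i7 st  tail

ISSUED = 5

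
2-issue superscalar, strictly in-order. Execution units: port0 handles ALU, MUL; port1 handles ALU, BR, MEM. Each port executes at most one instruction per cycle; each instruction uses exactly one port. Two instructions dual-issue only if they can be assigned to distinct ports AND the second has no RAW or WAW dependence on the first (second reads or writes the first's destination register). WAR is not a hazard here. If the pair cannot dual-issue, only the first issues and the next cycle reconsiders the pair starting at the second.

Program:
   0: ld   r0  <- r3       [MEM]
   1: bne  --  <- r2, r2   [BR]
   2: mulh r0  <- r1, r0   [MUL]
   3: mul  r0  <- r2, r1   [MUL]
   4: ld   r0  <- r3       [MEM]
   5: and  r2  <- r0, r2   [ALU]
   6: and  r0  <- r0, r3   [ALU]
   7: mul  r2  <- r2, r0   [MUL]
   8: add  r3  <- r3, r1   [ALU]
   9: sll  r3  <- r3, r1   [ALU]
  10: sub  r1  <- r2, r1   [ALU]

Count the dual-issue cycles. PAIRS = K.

PAIRS = 4

#0 head=0: ld.MEM i0 no-port MEM/BR
#1 head=1: bne.BR;mulh.MUL i1+i2 pair
#2 head=3: mul.MUL i3 WAW r0
#3 head=4: ld.MEM i4 RAW r0
#4 head=5: and.ALU;and.ALU i5+i6 pair
#5 head=7: mul.MUL;add.ALU i7+i8 pair
#6 head=9: sll.ALU;sub.ALU i9+i10 pair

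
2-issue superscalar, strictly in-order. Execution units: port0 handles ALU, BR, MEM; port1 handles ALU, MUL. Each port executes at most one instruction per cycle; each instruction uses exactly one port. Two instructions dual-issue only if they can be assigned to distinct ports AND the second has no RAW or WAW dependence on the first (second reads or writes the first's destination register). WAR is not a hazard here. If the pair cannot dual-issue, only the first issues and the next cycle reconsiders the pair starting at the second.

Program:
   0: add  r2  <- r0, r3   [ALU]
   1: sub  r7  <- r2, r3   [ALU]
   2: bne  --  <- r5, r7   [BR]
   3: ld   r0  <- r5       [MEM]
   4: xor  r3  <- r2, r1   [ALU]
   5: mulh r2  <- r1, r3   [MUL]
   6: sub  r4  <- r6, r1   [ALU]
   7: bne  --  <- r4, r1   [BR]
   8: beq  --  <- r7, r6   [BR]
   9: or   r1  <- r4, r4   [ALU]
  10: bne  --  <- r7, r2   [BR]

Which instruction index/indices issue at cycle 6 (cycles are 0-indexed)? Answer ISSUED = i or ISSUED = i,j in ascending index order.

ISSUED = 8,9

#0 head=0: add.ALU i0 RAW r2
#1 head=1: sub.ALU i1 RAW r7
#2 head=2: bne.BR i2 no-port BR/MEM
#3 head=3: ld.MEM+xor.ALU i3&i4 2-wide
#4 head=5: mulh.MUL+sub.ALU i5&i6 2-wide
#5 head=7: bne.BR i7 no-port BR/BR
#6 head=8: beq.BR+or.ALU i8&i9 2-wide
#7 head=10: bne.BR i10 tail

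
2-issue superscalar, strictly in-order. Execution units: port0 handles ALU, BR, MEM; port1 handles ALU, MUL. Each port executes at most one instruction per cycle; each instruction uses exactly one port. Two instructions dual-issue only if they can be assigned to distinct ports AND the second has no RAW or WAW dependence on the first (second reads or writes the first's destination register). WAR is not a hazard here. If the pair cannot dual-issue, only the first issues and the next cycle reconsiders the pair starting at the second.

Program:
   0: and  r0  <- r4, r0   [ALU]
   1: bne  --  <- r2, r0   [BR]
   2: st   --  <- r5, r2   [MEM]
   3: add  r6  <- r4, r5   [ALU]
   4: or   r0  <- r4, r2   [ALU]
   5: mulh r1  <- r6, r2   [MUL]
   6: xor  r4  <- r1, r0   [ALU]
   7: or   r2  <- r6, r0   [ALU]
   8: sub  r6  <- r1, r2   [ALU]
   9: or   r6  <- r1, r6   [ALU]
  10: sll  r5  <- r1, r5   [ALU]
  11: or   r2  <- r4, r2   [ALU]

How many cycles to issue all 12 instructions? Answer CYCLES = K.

c0: i0 and.ALU  RAW r0
c1: i1 bne.BR  no-port BR/MEM
c2: i2&i3 st.MEM add.ALU  dual
c3: i4&i5 or.ALU mulh.MUL  dual
c4: i6&i7 xor.ALU or.ALU  dual
c5: i8 sub.ALU  RAW+WAW r6
c6: i9&i10 or.ALU sll.ALU  dual
c7: i11 or.ALU  tail

CYCLES = 8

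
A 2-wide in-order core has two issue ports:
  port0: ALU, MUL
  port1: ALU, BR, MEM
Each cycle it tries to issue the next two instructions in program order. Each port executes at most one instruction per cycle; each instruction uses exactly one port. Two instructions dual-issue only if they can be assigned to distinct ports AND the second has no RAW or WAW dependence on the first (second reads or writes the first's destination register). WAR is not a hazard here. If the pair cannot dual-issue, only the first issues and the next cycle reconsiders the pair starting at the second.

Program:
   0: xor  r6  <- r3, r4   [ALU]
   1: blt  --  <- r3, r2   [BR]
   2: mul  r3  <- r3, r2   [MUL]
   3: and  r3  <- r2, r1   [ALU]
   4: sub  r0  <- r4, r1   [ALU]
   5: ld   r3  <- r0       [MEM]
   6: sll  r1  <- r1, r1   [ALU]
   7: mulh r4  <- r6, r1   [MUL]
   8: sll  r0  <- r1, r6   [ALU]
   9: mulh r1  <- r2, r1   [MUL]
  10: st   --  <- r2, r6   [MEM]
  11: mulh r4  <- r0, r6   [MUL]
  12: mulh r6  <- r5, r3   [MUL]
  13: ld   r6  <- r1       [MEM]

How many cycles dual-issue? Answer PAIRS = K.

  cy0 -> i0&i1 (xor.ALU/blt.BR) 2-wide
  cy1 -> i2 (mul.MUL) WAW r3
  cy2 -> i3&i4 (and.ALU/sub.ALU) 2-wide
  cy3 -> i5&i6 (ld.MEM/sll.ALU) 2-wide
  cy4 -> i7&i8 (mulh.MUL/sll.ALU) 2-wide
  cy5 -> i9&i10 (mulh.MUL/st.MEM) 2-wide
  cy6 -> i11 (mulh.MUL) no-port MUL/MUL
  cy7 -> i12 (mulh.MUL) WAW r6
  cy8 -> i13 (ld.MEM) tail

PAIRS = 5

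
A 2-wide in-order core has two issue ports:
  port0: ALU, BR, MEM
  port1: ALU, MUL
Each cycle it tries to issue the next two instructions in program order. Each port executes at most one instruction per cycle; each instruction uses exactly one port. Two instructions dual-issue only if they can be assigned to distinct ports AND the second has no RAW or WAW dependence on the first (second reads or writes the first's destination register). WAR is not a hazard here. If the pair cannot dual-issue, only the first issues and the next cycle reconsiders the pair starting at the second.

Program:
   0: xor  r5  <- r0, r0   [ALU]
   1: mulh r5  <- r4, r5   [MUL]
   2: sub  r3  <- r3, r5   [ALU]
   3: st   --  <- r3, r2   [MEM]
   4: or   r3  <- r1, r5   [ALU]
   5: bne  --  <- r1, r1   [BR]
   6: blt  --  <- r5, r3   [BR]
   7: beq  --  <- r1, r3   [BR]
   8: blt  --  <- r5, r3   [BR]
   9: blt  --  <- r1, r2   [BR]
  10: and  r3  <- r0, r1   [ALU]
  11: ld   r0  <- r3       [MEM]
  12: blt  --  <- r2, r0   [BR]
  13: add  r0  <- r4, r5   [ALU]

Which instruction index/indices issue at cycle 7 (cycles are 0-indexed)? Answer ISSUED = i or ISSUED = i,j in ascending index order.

ISSUED = 8

0. xor @i0  | RAW+WAW r5
1. mulh @i1  | RAW r5
2. sub @i2  | RAW r3
3. st+or @i3&i4  | pair
4. bne @i5  | no-port BR/BR
5. blt @i6  | no-port BR/BR
6. beq @i7  | no-port BR/BR
7. blt @i8  | no-port BR/BR
8. blt+and @i9&i10  | pair
9. ld @i11  | no-port MEM/BR
10. blt+add @i12&i13  | pair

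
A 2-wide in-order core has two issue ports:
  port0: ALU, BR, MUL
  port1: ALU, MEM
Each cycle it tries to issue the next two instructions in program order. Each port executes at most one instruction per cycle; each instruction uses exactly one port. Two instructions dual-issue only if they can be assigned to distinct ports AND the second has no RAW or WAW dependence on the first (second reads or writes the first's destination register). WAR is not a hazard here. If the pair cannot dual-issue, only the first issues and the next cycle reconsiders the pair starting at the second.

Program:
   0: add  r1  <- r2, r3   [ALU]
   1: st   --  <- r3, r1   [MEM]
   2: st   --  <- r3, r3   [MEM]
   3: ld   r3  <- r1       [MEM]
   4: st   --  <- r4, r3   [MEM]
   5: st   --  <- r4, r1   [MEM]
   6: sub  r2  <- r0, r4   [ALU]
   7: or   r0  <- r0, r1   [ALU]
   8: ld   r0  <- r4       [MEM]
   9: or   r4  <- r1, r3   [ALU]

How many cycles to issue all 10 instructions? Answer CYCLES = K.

CYCLES = 8

#0 head=0: add.ALU i0 RAW r1
#1 head=1: st.MEM i1 no-port MEM/MEM
#2 head=2: st.MEM i2 no-port MEM/MEM
#3 head=3: ld.MEM i3 no-port MEM/MEM
#4 head=4: st.MEM i4 no-port MEM/MEM
#5 head=5: st.MEM;sub.ALU i5&i6 2-wide
#6 head=7: or.ALU i7 WAW r0
#7 head=8: ld.MEM;or.ALU i8&i9 2-wide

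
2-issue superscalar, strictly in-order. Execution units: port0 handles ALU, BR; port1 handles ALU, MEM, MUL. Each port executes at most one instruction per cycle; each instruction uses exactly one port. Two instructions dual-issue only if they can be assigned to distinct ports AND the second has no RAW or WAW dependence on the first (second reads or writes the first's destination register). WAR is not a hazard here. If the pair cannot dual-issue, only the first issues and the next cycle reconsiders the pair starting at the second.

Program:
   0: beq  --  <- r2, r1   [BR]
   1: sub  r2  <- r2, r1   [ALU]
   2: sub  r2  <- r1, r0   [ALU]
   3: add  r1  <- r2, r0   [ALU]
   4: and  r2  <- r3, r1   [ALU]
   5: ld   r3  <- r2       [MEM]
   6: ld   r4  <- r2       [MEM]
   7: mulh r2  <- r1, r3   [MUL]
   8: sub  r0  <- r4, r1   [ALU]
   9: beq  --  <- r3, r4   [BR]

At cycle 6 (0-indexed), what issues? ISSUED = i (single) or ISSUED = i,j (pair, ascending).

0. beq;sub @i0&i1  | 2-wide
1. sub @i2  | RAW r2
2. add @i3  | RAW r1
3. and @i4  | RAW r2
4. ld @i5  | no-port MEM/MEM
5. ld @i6  | no-port MEM/MUL
6. mulh;sub @i7&i8  | 2-wide
7. beq @i9  | tail

ISSUED = 7,8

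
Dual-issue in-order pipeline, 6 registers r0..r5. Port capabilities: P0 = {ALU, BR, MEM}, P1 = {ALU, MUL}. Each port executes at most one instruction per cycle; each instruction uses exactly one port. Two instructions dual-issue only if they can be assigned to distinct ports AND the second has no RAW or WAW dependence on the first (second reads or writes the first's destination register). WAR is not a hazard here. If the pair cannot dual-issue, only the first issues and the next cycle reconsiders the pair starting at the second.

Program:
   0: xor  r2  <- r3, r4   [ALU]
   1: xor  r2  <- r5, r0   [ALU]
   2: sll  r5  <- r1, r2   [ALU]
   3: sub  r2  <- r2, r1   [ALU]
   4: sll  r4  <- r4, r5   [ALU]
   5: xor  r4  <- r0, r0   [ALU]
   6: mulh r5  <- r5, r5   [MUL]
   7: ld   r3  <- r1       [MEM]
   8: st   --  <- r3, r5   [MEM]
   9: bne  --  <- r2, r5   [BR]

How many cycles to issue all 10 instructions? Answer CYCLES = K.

CYCLES = 8

[0] i0  xor  -- WAW r2
[1] i1  xor  -- RAW r2
[2] i2/i3  sll/sub  -- dual
[3] i4  sll  -- WAW r4
[4] i5/i6  xor/mulh  -- dual
[5] i7  ld  -- no-port MEM/MEM
[6] i8  st  -- no-port MEM/BR
[7] i9  bne  -- tail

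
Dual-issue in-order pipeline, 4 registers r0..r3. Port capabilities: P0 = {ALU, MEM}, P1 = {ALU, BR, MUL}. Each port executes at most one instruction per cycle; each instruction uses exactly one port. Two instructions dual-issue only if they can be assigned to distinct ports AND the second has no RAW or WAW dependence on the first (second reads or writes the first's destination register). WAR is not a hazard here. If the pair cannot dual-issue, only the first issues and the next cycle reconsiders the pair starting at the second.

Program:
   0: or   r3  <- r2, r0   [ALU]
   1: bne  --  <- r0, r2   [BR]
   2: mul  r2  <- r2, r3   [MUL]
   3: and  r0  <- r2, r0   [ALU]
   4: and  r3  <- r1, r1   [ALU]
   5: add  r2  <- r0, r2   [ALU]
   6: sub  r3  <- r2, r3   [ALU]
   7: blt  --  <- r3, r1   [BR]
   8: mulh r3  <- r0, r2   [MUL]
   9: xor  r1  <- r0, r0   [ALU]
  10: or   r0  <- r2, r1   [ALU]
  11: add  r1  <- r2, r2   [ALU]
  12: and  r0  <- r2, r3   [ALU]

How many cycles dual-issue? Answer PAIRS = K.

PAIRS = 4

t=0 i0+i1:or.ALU+bne.BR ; dual
t=1 i2:mul.MUL ; RAW r2
t=2 i3+i4:and.ALU+and.ALU ; dual
t=3 i5:add.ALU ; RAW r2
t=4 i6:sub.ALU ; RAW r3
t=5 i7:blt.BR ; no-port BR/MUL
t=6 i8+i9:mulh.MUL+xor.ALU ; dual
t=7 i10+i11:or.ALU+add.ALU ; dual
t=8 i12:and.ALU ; tail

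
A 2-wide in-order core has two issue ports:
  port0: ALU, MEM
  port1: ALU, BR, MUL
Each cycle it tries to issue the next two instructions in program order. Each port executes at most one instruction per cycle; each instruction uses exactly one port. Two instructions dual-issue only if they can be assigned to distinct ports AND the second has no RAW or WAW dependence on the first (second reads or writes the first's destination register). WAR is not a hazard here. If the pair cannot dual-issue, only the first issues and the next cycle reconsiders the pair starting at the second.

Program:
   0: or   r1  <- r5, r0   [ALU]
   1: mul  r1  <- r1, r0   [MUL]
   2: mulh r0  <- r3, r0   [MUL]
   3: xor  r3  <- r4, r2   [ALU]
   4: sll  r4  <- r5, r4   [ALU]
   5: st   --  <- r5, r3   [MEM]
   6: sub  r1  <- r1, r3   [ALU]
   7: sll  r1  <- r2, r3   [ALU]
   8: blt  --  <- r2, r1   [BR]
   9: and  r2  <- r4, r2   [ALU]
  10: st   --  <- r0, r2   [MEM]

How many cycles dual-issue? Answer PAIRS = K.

c0: i0 or  RAW+WAW r1
c1: i1 mul  no-port MUL/MUL
c2: i2,i3 mulh+xor  pair
c3: i4,i5 sll+st  pair
c4: i6 sub  WAW r1
c5: i7 sll  RAW r1
c6: i8,i9 blt+and  pair
c7: i10 st  tail

PAIRS = 3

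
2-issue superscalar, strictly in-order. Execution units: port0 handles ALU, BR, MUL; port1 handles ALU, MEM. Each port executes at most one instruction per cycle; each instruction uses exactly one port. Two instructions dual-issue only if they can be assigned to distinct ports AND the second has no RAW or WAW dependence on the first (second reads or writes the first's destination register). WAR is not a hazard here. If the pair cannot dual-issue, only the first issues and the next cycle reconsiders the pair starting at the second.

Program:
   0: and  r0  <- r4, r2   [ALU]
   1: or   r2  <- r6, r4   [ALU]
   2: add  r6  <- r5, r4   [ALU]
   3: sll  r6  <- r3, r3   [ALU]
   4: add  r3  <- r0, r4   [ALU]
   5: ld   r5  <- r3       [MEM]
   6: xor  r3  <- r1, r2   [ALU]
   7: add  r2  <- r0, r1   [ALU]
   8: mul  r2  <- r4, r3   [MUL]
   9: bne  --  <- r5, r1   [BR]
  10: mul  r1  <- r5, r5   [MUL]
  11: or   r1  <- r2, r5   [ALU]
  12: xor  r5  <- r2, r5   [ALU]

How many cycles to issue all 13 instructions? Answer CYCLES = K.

CYCLES = 9

t=0 i0,i1:and or ; dual
t=1 i2:add ; WAW r6
t=2 i3,i4:sll add ; dual
t=3 i5,i6:ld xor ; dual
t=4 i7:add ; WAW r2
t=5 i8:mul ; no-port MUL/BR
t=6 i9:bne ; no-port BR/MUL
t=7 i10:mul ; WAW r1
t=8 i11,i12:or xor ; dual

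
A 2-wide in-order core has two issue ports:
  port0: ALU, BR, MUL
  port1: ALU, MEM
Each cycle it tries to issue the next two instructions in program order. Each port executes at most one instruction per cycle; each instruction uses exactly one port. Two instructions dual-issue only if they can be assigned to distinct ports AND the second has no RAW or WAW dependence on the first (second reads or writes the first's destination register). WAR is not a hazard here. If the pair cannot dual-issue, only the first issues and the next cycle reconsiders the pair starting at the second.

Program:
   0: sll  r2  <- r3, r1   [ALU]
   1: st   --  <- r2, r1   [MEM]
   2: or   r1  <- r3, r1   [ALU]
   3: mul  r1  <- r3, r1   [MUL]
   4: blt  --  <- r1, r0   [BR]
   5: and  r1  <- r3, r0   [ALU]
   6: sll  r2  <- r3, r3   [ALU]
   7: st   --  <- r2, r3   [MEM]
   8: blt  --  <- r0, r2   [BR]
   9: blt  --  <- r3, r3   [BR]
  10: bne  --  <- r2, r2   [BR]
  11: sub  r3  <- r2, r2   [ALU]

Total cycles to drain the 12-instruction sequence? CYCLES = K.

[0] i0  sll.ALU  -- RAW r2
[1] i1,i2  st.MEM or.ALU  -- pair
[2] i3  mul.MUL  -- no-port MUL/BR
[3] i4,i5  blt.BR and.ALU  -- pair
[4] i6  sll.ALU  -- RAW r2
[5] i7,i8  st.MEM blt.BR  -- pair
[6] i9  blt.BR  -- no-port BR/BR
[7] i10,i11  bne.BR sub.ALU  -- pair

CYCLES = 8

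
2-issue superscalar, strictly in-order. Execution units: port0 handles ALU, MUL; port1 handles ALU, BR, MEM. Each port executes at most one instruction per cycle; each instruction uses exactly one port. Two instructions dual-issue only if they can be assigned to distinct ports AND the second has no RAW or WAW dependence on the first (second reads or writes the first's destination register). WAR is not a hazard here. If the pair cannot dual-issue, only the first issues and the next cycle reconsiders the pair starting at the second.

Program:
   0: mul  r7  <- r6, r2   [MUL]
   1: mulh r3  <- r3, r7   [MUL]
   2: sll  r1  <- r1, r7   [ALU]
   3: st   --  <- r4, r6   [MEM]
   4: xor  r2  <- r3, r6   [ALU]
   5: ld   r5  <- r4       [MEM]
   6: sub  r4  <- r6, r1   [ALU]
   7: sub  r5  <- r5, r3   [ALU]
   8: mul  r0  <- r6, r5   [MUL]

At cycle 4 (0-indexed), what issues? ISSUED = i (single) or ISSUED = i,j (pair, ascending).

ISSUED = 7

#0 head=0: mul i0 no-port MUL/MUL
#1 head=1: mulh sll i1&i2 2-wide
#2 head=3: st xor i3&i4 2-wide
#3 head=5: ld sub i5&i6 2-wide
#4 head=7: sub i7 RAW r5
#5 head=8: mul i8 tail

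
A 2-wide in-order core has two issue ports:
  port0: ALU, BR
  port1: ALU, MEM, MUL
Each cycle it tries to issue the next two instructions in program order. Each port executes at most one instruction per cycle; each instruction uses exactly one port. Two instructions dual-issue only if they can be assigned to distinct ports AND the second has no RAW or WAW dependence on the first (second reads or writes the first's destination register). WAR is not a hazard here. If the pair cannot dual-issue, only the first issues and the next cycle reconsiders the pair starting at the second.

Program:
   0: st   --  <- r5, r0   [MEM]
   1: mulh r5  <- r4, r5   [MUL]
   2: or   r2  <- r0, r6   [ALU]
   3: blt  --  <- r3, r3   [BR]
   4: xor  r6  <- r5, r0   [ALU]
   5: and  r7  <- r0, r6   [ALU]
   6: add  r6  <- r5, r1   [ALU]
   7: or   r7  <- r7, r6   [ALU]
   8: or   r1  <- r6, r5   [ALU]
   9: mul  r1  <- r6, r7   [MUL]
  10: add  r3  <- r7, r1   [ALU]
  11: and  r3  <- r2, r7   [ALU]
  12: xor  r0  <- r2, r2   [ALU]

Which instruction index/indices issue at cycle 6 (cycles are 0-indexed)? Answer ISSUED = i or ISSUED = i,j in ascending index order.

ISSUED = 10

[0] i0  st  -- no-port MEM/MUL
[1] i1,i2  mulh;or  -- pair
[2] i3,i4  blt;xor  -- pair
[3] i5,i6  and;add  -- pair
[4] i7,i8  or;or  -- pair
[5] i9  mul  -- RAW r1
[6] i10  add  -- WAW r3
[7] i11,i12  and;xor  -- pair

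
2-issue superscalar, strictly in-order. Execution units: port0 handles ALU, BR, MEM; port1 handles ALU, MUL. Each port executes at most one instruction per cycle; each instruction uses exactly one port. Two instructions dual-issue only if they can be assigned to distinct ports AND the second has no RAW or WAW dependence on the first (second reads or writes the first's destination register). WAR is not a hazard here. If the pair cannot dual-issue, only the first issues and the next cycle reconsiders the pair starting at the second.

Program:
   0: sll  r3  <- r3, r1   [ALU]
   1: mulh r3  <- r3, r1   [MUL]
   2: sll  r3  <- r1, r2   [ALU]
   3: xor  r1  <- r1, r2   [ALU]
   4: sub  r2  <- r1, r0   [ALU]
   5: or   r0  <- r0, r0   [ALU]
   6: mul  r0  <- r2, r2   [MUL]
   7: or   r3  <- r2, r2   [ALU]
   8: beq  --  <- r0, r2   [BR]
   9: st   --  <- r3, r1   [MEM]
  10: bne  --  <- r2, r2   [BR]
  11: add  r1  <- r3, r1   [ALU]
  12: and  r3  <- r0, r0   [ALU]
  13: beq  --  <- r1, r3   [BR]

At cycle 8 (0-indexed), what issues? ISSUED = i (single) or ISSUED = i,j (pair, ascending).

t=0 i0:sll.ALU ; RAW+WAW r3
t=1 i1:mulh.MUL ; WAW r3
t=2 i2/i3:sll.ALU xor.ALU ; dual
t=3 i4/i5:sub.ALU or.ALU ; dual
t=4 i6/i7:mul.MUL or.ALU ; dual
t=5 i8:beq.BR ; no-port BR/MEM
t=6 i9:st.MEM ; no-port MEM/BR
t=7 i10/i11:bne.BR add.ALU ; dual
t=8 i12:and.ALU ; RAW r3
t=9 i13:beq.BR ; tail

ISSUED = 12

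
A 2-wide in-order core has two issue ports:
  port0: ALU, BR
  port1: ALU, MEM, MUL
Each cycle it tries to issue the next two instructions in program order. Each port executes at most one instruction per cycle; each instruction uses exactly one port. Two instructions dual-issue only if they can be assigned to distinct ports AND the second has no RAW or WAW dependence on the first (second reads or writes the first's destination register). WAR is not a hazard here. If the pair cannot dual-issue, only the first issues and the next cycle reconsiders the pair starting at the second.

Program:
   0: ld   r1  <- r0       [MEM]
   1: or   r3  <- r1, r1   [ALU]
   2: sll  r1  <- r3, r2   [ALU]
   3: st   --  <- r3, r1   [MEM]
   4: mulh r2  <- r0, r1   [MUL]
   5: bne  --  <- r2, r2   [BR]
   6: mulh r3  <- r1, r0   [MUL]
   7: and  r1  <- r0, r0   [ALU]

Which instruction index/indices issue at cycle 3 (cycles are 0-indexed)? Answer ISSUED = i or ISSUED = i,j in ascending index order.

ISSUED = 3

0. ld.MEM @i0  | RAW r1
1. or.ALU @i1  | RAW r3
2. sll.ALU @i2  | RAW r1
3. st.MEM @i3  | no-port MEM/MUL
4. mulh.MUL @i4  | RAW r2
5. bne.BR mulh.MUL @i5+i6  | 2-wide
6. and.ALU @i7  | tail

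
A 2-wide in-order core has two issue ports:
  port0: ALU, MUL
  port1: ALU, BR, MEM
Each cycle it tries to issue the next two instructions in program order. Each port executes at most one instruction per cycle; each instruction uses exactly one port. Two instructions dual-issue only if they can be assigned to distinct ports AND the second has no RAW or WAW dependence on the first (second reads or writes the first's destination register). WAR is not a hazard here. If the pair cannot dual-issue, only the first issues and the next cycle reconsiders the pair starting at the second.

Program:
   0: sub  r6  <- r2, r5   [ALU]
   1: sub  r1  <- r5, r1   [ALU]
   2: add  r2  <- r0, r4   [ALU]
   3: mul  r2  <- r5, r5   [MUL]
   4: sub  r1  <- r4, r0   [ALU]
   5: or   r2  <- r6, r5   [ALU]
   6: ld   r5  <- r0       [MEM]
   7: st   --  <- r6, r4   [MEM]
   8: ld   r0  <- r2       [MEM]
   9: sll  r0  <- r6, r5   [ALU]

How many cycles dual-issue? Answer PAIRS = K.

t=0 i0/i1:sub.ALU;sub.ALU ; pair
t=1 i2:add.ALU ; WAW r2
t=2 i3/i4:mul.MUL;sub.ALU ; pair
t=3 i5/i6:or.ALU;ld.MEM ; pair
t=4 i7:st.MEM ; no-port MEM/MEM
t=5 i8:ld.MEM ; WAW r0
t=6 i9:sll.ALU ; tail

PAIRS = 3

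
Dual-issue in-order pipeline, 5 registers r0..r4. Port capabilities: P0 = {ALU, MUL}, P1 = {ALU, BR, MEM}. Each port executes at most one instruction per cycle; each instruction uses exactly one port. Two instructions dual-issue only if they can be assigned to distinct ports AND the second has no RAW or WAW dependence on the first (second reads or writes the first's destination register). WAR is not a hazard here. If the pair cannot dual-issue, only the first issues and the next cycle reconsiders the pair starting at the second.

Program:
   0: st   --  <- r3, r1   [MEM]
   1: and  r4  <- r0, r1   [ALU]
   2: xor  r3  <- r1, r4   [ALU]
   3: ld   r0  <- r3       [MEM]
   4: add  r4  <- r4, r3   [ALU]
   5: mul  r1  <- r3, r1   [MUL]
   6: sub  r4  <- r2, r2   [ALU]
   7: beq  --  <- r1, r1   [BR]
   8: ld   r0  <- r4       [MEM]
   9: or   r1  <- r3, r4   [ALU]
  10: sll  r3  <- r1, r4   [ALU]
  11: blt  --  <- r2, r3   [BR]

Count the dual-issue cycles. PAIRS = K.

PAIRS = 4

t=0 i0,i1:st.MEM/and.ALU ; pair
t=1 i2:xor.ALU ; RAW r3
t=2 i3,i4:ld.MEM/add.ALU ; pair
t=3 i5,i6:mul.MUL/sub.ALU ; pair
t=4 i7:beq.BR ; no-port BR/MEM
t=5 i8,i9:ld.MEM/or.ALU ; pair
t=6 i10:sll.ALU ; RAW r3
t=7 i11:blt.BR ; tail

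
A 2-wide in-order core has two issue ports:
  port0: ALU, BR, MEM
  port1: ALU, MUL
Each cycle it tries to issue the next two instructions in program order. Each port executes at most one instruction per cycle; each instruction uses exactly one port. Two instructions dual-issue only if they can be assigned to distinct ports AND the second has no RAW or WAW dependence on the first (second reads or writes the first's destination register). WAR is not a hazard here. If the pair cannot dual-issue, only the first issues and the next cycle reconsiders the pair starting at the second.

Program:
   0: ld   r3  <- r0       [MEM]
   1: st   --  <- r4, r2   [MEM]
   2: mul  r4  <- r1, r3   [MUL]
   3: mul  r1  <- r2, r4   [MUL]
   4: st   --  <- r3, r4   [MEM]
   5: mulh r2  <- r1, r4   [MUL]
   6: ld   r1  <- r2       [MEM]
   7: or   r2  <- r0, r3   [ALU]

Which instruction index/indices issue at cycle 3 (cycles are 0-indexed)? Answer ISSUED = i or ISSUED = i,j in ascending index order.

t=0 i0:ld ; no-port MEM/MEM
t=1 i1&i2:st/mul ; 2-wide
t=2 i3&i4:mul/st ; 2-wide
t=3 i5:mulh ; RAW r2
t=4 i6&i7:ld/or ; 2-wide

ISSUED = 5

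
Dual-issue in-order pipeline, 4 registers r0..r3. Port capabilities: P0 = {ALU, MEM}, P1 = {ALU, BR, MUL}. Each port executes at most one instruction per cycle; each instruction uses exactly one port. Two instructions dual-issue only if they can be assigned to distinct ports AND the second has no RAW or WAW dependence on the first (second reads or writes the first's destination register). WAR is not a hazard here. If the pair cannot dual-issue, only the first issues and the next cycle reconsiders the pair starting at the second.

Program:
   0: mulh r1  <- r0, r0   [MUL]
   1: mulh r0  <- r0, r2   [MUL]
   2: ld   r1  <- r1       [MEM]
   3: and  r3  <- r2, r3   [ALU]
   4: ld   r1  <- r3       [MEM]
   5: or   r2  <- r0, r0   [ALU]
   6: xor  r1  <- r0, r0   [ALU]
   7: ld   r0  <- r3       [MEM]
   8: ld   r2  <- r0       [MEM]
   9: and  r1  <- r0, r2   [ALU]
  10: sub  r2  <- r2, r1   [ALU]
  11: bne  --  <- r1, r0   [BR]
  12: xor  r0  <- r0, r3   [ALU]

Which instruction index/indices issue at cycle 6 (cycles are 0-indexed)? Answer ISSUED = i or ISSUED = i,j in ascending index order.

ISSUED = 9

c0: i0 mulh.MUL  no-port MUL/MUL
c1: i1,i2 mulh.MUL;ld.MEM  pair
c2: i3 and.ALU  RAW r3
c3: i4,i5 ld.MEM;or.ALU  pair
c4: i6,i7 xor.ALU;ld.MEM  pair
c5: i8 ld.MEM  RAW r2
c6: i9 and.ALU  RAW r1
c7: i10,i11 sub.ALU;bne.BR  pair
c8: i12 xor.ALU  tail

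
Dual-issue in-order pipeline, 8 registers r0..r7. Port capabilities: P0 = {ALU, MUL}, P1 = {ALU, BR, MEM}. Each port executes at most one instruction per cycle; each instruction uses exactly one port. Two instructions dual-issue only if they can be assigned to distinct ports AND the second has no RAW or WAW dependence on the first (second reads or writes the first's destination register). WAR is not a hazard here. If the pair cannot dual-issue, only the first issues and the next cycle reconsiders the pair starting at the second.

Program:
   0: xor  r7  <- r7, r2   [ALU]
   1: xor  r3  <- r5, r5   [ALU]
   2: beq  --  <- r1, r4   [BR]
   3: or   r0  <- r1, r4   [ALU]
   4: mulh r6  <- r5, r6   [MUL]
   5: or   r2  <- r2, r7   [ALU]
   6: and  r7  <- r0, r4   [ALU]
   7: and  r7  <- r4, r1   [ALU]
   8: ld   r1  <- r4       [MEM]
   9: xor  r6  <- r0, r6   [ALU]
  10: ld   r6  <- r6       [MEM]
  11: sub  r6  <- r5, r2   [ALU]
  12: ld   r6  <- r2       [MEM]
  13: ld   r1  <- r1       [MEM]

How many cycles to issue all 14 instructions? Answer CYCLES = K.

0. xor.ALU/xor.ALU @i0,i1  | 2-wide
1. beq.BR/or.ALU @i2,i3  | 2-wide
2. mulh.MUL/or.ALU @i4,i5  | 2-wide
3. and.ALU @i6  | WAW r7
4. and.ALU/ld.MEM @i7,i8  | 2-wide
5. xor.ALU @i9  | RAW+WAW r6
6. ld.MEM @i10  | WAW r6
7. sub.ALU @i11  | WAW r6
8. ld.MEM @i12  | no-port MEM/MEM
9. ld.MEM @i13  | tail

CYCLES = 10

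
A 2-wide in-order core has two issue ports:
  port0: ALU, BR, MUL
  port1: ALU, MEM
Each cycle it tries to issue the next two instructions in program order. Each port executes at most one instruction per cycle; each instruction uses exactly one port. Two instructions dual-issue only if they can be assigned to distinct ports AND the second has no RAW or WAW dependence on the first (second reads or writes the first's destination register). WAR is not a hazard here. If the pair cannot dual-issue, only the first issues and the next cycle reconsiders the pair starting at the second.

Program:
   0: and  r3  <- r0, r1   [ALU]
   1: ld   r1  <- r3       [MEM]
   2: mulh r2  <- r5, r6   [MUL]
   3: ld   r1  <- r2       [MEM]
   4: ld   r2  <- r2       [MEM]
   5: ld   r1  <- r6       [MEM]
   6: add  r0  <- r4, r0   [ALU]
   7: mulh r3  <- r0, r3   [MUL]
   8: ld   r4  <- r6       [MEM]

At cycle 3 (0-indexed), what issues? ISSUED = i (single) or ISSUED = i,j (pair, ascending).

ISSUED = 4

c0: i0 and  RAW r3
c1: i1&i2 ld/mulh  2-wide
c2: i3 ld  no-port MEM/MEM
c3: i4 ld  no-port MEM/MEM
c4: i5&i6 ld/add  2-wide
c5: i7&i8 mulh/ld  2-wide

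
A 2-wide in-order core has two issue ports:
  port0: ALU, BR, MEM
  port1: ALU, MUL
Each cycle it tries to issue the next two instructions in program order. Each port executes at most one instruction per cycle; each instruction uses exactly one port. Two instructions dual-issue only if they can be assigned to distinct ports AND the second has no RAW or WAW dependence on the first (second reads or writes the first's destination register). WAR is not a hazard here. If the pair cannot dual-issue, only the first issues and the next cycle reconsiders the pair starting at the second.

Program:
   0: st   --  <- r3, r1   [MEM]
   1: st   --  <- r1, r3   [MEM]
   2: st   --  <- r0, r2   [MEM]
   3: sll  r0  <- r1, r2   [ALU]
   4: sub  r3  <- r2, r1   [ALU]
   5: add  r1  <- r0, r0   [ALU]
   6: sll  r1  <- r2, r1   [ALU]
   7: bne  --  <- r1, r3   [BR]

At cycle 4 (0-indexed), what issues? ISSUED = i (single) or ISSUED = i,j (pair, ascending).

ISSUED = 6

c0: i0 st.MEM  no-port MEM/MEM
c1: i1 st.MEM  no-port MEM/MEM
c2: i2&i3 st.MEM+sll.ALU  pair
c3: i4&i5 sub.ALU+add.ALU  pair
c4: i6 sll.ALU  RAW r1
c5: i7 bne.BR  tail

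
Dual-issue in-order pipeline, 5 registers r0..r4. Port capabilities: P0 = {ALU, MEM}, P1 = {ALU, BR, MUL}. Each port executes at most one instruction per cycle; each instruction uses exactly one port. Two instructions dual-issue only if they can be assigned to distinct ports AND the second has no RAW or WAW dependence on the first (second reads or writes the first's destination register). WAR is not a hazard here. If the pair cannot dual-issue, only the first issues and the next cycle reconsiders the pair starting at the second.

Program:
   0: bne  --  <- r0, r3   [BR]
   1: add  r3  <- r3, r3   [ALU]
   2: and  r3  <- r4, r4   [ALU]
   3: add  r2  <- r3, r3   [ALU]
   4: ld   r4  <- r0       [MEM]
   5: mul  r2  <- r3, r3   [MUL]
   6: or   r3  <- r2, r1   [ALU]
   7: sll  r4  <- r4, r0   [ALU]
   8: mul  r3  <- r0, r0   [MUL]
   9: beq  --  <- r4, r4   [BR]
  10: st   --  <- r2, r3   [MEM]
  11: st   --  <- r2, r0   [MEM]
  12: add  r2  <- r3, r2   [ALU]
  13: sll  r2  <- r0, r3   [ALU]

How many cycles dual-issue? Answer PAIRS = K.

#0 head=0: bne add i0/i1 dual
#1 head=2: and i2 RAW r3
#2 head=3: add ld i3/i4 dual
#3 head=5: mul i5 RAW r2
#4 head=6: or sll i6/i7 dual
#5 head=8: mul i8 no-port MUL/BR
#6 head=9: beq st i9/i10 dual
#7 head=11: st add i11/i12 dual
#8 head=13: sll i13 tail

PAIRS = 5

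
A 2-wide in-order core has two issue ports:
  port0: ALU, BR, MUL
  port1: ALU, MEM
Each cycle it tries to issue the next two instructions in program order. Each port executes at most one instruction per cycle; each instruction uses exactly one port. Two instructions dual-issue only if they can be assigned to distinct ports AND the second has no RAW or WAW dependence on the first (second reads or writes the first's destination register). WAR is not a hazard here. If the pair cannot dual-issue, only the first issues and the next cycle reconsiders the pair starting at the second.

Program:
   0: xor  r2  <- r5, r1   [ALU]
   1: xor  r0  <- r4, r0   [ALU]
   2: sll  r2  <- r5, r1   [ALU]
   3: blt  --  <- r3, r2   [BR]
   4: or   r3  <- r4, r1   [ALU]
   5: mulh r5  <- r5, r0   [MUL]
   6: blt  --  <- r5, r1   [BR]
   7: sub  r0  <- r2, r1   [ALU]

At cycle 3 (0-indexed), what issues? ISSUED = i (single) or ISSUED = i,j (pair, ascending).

ISSUED = 5

c0: i0&i1 xor.ALU xor.ALU  2-wide
c1: i2 sll.ALU  RAW r2
c2: i3&i4 blt.BR or.ALU  2-wide
c3: i5 mulh.MUL  no-port MUL/BR
c4: i6&i7 blt.BR sub.ALU  2-wide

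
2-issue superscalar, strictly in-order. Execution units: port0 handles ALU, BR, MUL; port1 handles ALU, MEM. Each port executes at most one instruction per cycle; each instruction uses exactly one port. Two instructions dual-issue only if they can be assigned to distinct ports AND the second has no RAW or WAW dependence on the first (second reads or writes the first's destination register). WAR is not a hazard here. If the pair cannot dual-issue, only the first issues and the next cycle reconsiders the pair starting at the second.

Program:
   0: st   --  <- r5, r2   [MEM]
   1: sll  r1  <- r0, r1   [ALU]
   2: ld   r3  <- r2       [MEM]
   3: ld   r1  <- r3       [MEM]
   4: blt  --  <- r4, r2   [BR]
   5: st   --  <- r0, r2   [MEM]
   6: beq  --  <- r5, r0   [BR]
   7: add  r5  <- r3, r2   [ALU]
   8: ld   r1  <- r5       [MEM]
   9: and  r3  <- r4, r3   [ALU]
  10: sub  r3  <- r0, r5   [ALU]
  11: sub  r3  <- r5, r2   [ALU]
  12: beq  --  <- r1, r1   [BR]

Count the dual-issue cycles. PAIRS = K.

t=0 i0,i1:st+sll ; dual
t=1 i2:ld ; no-port MEM/MEM
t=2 i3,i4:ld+blt ; dual
t=3 i5,i6:st+beq ; dual
t=4 i7:add ; RAW r5
t=5 i8,i9:ld+and ; dual
t=6 i10:sub ; WAW r3
t=7 i11,i12:sub+beq ; dual

PAIRS = 5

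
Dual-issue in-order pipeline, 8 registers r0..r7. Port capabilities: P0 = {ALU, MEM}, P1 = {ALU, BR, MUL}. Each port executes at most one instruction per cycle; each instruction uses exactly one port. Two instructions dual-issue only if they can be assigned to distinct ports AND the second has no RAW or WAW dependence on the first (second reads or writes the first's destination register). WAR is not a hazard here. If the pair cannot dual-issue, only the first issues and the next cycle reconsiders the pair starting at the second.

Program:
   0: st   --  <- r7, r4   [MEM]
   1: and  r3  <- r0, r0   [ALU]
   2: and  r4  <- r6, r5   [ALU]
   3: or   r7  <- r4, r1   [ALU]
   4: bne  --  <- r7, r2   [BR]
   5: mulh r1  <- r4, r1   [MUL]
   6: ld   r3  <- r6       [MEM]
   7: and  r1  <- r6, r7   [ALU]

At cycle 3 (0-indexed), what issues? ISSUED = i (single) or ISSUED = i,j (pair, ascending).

ISSUED = 4

c0: i0&i1 st.MEM and.ALU  2-wide
c1: i2 and.ALU  RAW r4
c2: i3 or.ALU  RAW r7
c3: i4 bne.BR  no-port BR/MUL
c4: i5&i6 mulh.MUL ld.MEM  2-wide
c5: i7 and.ALU  tail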